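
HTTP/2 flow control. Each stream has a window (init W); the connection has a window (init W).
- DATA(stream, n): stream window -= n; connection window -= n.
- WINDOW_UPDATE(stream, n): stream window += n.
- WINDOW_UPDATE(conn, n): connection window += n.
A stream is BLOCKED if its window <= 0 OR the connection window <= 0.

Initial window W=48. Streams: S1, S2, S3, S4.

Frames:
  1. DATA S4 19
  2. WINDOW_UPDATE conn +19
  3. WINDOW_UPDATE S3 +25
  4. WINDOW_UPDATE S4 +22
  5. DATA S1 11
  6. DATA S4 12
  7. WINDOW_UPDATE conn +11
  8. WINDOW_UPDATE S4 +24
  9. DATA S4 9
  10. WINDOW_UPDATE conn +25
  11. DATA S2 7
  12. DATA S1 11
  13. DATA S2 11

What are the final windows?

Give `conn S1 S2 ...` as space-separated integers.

Answer: 23 26 30 73 54

Derivation:
Op 1: conn=29 S1=48 S2=48 S3=48 S4=29 blocked=[]
Op 2: conn=48 S1=48 S2=48 S3=48 S4=29 blocked=[]
Op 3: conn=48 S1=48 S2=48 S3=73 S4=29 blocked=[]
Op 4: conn=48 S1=48 S2=48 S3=73 S4=51 blocked=[]
Op 5: conn=37 S1=37 S2=48 S3=73 S4=51 blocked=[]
Op 6: conn=25 S1=37 S2=48 S3=73 S4=39 blocked=[]
Op 7: conn=36 S1=37 S2=48 S3=73 S4=39 blocked=[]
Op 8: conn=36 S1=37 S2=48 S3=73 S4=63 blocked=[]
Op 9: conn=27 S1=37 S2=48 S3=73 S4=54 blocked=[]
Op 10: conn=52 S1=37 S2=48 S3=73 S4=54 blocked=[]
Op 11: conn=45 S1=37 S2=41 S3=73 S4=54 blocked=[]
Op 12: conn=34 S1=26 S2=41 S3=73 S4=54 blocked=[]
Op 13: conn=23 S1=26 S2=30 S3=73 S4=54 blocked=[]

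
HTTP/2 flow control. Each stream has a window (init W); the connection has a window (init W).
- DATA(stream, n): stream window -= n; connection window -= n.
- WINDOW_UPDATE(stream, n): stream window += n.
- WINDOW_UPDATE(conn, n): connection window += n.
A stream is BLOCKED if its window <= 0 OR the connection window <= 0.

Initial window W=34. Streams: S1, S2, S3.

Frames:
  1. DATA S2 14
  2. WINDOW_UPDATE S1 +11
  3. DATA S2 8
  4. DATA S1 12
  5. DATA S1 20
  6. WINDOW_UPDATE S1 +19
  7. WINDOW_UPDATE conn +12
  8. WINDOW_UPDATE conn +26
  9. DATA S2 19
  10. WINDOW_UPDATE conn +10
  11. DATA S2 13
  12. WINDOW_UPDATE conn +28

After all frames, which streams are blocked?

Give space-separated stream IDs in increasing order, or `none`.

Op 1: conn=20 S1=34 S2=20 S3=34 blocked=[]
Op 2: conn=20 S1=45 S2=20 S3=34 blocked=[]
Op 3: conn=12 S1=45 S2=12 S3=34 blocked=[]
Op 4: conn=0 S1=33 S2=12 S3=34 blocked=[1, 2, 3]
Op 5: conn=-20 S1=13 S2=12 S3=34 blocked=[1, 2, 3]
Op 6: conn=-20 S1=32 S2=12 S3=34 blocked=[1, 2, 3]
Op 7: conn=-8 S1=32 S2=12 S3=34 blocked=[1, 2, 3]
Op 8: conn=18 S1=32 S2=12 S3=34 blocked=[]
Op 9: conn=-1 S1=32 S2=-7 S3=34 blocked=[1, 2, 3]
Op 10: conn=9 S1=32 S2=-7 S3=34 blocked=[2]
Op 11: conn=-4 S1=32 S2=-20 S3=34 blocked=[1, 2, 3]
Op 12: conn=24 S1=32 S2=-20 S3=34 blocked=[2]

Answer: S2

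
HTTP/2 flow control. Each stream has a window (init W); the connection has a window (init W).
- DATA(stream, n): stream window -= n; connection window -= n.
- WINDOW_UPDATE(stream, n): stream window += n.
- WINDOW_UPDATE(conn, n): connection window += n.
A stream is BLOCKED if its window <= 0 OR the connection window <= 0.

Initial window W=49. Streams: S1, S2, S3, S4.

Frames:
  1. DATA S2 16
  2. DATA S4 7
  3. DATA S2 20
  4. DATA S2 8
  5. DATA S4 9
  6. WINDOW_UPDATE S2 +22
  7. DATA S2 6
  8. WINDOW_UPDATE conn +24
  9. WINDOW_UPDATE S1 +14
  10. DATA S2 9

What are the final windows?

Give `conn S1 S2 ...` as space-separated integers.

Answer: -2 63 12 49 33

Derivation:
Op 1: conn=33 S1=49 S2=33 S3=49 S4=49 blocked=[]
Op 2: conn=26 S1=49 S2=33 S3=49 S4=42 blocked=[]
Op 3: conn=6 S1=49 S2=13 S3=49 S4=42 blocked=[]
Op 4: conn=-2 S1=49 S2=5 S3=49 S4=42 blocked=[1, 2, 3, 4]
Op 5: conn=-11 S1=49 S2=5 S3=49 S4=33 blocked=[1, 2, 3, 4]
Op 6: conn=-11 S1=49 S2=27 S3=49 S4=33 blocked=[1, 2, 3, 4]
Op 7: conn=-17 S1=49 S2=21 S3=49 S4=33 blocked=[1, 2, 3, 4]
Op 8: conn=7 S1=49 S2=21 S3=49 S4=33 blocked=[]
Op 9: conn=7 S1=63 S2=21 S3=49 S4=33 blocked=[]
Op 10: conn=-2 S1=63 S2=12 S3=49 S4=33 blocked=[1, 2, 3, 4]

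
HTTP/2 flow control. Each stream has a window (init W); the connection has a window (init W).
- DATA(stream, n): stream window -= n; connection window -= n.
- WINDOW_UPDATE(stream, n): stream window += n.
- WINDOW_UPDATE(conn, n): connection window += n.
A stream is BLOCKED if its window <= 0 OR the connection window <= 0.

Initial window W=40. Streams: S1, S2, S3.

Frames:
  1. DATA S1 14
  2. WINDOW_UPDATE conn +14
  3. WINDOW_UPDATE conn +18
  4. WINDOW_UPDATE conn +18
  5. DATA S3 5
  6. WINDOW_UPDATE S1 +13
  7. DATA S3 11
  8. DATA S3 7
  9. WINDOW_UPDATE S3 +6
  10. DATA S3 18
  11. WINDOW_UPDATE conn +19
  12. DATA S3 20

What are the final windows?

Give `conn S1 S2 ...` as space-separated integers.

Op 1: conn=26 S1=26 S2=40 S3=40 blocked=[]
Op 2: conn=40 S1=26 S2=40 S3=40 blocked=[]
Op 3: conn=58 S1=26 S2=40 S3=40 blocked=[]
Op 4: conn=76 S1=26 S2=40 S3=40 blocked=[]
Op 5: conn=71 S1=26 S2=40 S3=35 blocked=[]
Op 6: conn=71 S1=39 S2=40 S3=35 blocked=[]
Op 7: conn=60 S1=39 S2=40 S3=24 blocked=[]
Op 8: conn=53 S1=39 S2=40 S3=17 blocked=[]
Op 9: conn=53 S1=39 S2=40 S3=23 blocked=[]
Op 10: conn=35 S1=39 S2=40 S3=5 blocked=[]
Op 11: conn=54 S1=39 S2=40 S3=5 blocked=[]
Op 12: conn=34 S1=39 S2=40 S3=-15 blocked=[3]

Answer: 34 39 40 -15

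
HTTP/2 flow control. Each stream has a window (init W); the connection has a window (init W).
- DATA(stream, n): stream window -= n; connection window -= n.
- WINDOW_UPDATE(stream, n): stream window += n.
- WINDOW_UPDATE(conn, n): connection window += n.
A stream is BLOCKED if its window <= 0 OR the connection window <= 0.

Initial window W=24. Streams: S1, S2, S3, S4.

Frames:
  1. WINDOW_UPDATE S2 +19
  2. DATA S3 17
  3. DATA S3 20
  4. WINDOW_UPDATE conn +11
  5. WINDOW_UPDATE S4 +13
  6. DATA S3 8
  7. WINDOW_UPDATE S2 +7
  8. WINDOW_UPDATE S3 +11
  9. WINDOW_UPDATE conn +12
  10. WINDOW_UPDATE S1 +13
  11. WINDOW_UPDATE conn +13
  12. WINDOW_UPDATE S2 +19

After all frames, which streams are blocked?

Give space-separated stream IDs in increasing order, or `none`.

Op 1: conn=24 S1=24 S2=43 S3=24 S4=24 blocked=[]
Op 2: conn=7 S1=24 S2=43 S3=7 S4=24 blocked=[]
Op 3: conn=-13 S1=24 S2=43 S3=-13 S4=24 blocked=[1, 2, 3, 4]
Op 4: conn=-2 S1=24 S2=43 S3=-13 S4=24 blocked=[1, 2, 3, 4]
Op 5: conn=-2 S1=24 S2=43 S3=-13 S4=37 blocked=[1, 2, 3, 4]
Op 6: conn=-10 S1=24 S2=43 S3=-21 S4=37 blocked=[1, 2, 3, 4]
Op 7: conn=-10 S1=24 S2=50 S3=-21 S4=37 blocked=[1, 2, 3, 4]
Op 8: conn=-10 S1=24 S2=50 S3=-10 S4=37 blocked=[1, 2, 3, 4]
Op 9: conn=2 S1=24 S2=50 S3=-10 S4=37 blocked=[3]
Op 10: conn=2 S1=37 S2=50 S3=-10 S4=37 blocked=[3]
Op 11: conn=15 S1=37 S2=50 S3=-10 S4=37 blocked=[3]
Op 12: conn=15 S1=37 S2=69 S3=-10 S4=37 blocked=[3]

Answer: S3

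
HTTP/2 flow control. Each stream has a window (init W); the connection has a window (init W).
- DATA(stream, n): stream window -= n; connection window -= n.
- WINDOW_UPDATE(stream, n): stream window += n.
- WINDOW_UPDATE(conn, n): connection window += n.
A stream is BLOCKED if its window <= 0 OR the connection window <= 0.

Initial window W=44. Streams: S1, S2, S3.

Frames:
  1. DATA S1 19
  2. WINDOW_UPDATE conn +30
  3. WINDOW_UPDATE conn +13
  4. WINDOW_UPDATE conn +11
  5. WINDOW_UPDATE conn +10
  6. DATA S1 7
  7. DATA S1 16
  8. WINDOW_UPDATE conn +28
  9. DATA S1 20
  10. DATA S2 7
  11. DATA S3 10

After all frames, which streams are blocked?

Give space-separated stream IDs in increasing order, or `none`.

Op 1: conn=25 S1=25 S2=44 S3=44 blocked=[]
Op 2: conn=55 S1=25 S2=44 S3=44 blocked=[]
Op 3: conn=68 S1=25 S2=44 S3=44 blocked=[]
Op 4: conn=79 S1=25 S2=44 S3=44 blocked=[]
Op 5: conn=89 S1=25 S2=44 S3=44 blocked=[]
Op 6: conn=82 S1=18 S2=44 S3=44 blocked=[]
Op 7: conn=66 S1=2 S2=44 S3=44 blocked=[]
Op 8: conn=94 S1=2 S2=44 S3=44 blocked=[]
Op 9: conn=74 S1=-18 S2=44 S3=44 blocked=[1]
Op 10: conn=67 S1=-18 S2=37 S3=44 blocked=[1]
Op 11: conn=57 S1=-18 S2=37 S3=34 blocked=[1]

Answer: S1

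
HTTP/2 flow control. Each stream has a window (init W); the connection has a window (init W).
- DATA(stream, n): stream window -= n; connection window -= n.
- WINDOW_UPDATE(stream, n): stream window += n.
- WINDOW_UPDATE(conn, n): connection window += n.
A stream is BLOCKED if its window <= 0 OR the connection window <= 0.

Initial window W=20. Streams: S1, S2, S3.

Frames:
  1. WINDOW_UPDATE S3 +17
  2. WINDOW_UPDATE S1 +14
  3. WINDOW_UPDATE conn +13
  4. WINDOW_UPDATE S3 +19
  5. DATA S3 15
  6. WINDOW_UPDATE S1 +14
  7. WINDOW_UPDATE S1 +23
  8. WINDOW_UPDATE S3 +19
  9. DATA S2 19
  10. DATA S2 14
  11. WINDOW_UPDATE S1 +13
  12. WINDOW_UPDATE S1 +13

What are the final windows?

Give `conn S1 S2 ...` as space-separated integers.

Op 1: conn=20 S1=20 S2=20 S3=37 blocked=[]
Op 2: conn=20 S1=34 S2=20 S3=37 blocked=[]
Op 3: conn=33 S1=34 S2=20 S3=37 blocked=[]
Op 4: conn=33 S1=34 S2=20 S3=56 blocked=[]
Op 5: conn=18 S1=34 S2=20 S3=41 blocked=[]
Op 6: conn=18 S1=48 S2=20 S3=41 blocked=[]
Op 7: conn=18 S1=71 S2=20 S3=41 blocked=[]
Op 8: conn=18 S1=71 S2=20 S3=60 blocked=[]
Op 9: conn=-1 S1=71 S2=1 S3=60 blocked=[1, 2, 3]
Op 10: conn=-15 S1=71 S2=-13 S3=60 blocked=[1, 2, 3]
Op 11: conn=-15 S1=84 S2=-13 S3=60 blocked=[1, 2, 3]
Op 12: conn=-15 S1=97 S2=-13 S3=60 blocked=[1, 2, 3]

Answer: -15 97 -13 60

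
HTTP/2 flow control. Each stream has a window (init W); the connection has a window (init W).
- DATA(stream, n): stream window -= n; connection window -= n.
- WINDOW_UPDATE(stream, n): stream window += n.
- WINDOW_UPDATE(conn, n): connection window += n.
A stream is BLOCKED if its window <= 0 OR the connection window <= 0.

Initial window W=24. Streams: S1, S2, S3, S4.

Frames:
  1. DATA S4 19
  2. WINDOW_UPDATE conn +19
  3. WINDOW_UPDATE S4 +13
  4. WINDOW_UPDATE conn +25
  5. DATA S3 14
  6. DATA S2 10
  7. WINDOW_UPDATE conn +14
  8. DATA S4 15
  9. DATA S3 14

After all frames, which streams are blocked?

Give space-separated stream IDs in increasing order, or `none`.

Answer: S3

Derivation:
Op 1: conn=5 S1=24 S2=24 S3=24 S4=5 blocked=[]
Op 2: conn=24 S1=24 S2=24 S3=24 S4=5 blocked=[]
Op 3: conn=24 S1=24 S2=24 S3=24 S4=18 blocked=[]
Op 4: conn=49 S1=24 S2=24 S3=24 S4=18 blocked=[]
Op 5: conn=35 S1=24 S2=24 S3=10 S4=18 blocked=[]
Op 6: conn=25 S1=24 S2=14 S3=10 S4=18 blocked=[]
Op 7: conn=39 S1=24 S2=14 S3=10 S4=18 blocked=[]
Op 8: conn=24 S1=24 S2=14 S3=10 S4=3 blocked=[]
Op 9: conn=10 S1=24 S2=14 S3=-4 S4=3 blocked=[3]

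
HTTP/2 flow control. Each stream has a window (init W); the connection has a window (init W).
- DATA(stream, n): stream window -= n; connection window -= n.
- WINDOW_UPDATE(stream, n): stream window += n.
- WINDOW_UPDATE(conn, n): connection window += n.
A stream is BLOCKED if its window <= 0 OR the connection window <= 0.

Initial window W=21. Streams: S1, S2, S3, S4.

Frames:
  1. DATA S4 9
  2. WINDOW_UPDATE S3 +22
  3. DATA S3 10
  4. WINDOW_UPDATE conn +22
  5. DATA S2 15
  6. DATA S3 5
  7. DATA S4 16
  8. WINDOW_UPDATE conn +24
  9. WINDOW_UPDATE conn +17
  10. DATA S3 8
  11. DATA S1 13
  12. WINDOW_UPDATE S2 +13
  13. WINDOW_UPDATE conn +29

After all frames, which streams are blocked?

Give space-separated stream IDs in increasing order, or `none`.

Op 1: conn=12 S1=21 S2=21 S3=21 S4=12 blocked=[]
Op 2: conn=12 S1=21 S2=21 S3=43 S4=12 blocked=[]
Op 3: conn=2 S1=21 S2=21 S3=33 S4=12 blocked=[]
Op 4: conn=24 S1=21 S2=21 S3=33 S4=12 blocked=[]
Op 5: conn=9 S1=21 S2=6 S3=33 S4=12 blocked=[]
Op 6: conn=4 S1=21 S2=6 S3=28 S4=12 blocked=[]
Op 7: conn=-12 S1=21 S2=6 S3=28 S4=-4 blocked=[1, 2, 3, 4]
Op 8: conn=12 S1=21 S2=6 S3=28 S4=-4 blocked=[4]
Op 9: conn=29 S1=21 S2=6 S3=28 S4=-4 blocked=[4]
Op 10: conn=21 S1=21 S2=6 S3=20 S4=-4 blocked=[4]
Op 11: conn=8 S1=8 S2=6 S3=20 S4=-4 blocked=[4]
Op 12: conn=8 S1=8 S2=19 S3=20 S4=-4 blocked=[4]
Op 13: conn=37 S1=8 S2=19 S3=20 S4=-4 blocked=[4]

Answer: S4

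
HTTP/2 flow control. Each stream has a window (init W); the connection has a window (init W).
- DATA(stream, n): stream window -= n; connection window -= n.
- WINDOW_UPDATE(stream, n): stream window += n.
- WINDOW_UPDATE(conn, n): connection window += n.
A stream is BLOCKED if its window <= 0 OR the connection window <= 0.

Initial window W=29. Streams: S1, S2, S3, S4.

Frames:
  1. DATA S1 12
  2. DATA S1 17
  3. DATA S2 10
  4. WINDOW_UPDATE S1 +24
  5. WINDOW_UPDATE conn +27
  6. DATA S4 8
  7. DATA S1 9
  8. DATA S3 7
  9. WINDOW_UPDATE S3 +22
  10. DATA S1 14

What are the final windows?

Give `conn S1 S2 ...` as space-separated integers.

Op 1: conn=17 S1=17 S2=29 S3=29 S4=29 blocked=[]
Op 2: conn=0 S1=0 S2=29 S3=29 S4=29 blocked=[1, 2, 3, 4]
Op 3: conn=-10 S1=0 S2=19 S3=29 S4=29 blocked=[1, 2, 3, 4]
Op 4: conn=-10 S1=24 S2=19 S3=29 S4=29 blocked=[1, 2, 3, 4]
Op 5: conn=17 S1=24 S2=19 S3=29 S4=29 blocked=[]
Op 6: conn=9 S1=24 S2=19 S3=29 S4=21 blocked=[]
Op 7: conn=0 S1=15 S2=19 S3=29 S4=21 blocked=[1, 2, 3, 4]
Op 8: conn=-7 S1=15 S2=19 S3=22 S4=21 blocked=[1, 2, 3, 4]
Op 9: conn=-7 S1=15 S2=19 S3=44 S4=21 blocked=[1, 2, 3, 4]
Op 10: conn=-21 S1=1 S2=19 S3=44 S4=21 blocked=[1, 2, 3, 4]

Answer: -21 1 19 44 21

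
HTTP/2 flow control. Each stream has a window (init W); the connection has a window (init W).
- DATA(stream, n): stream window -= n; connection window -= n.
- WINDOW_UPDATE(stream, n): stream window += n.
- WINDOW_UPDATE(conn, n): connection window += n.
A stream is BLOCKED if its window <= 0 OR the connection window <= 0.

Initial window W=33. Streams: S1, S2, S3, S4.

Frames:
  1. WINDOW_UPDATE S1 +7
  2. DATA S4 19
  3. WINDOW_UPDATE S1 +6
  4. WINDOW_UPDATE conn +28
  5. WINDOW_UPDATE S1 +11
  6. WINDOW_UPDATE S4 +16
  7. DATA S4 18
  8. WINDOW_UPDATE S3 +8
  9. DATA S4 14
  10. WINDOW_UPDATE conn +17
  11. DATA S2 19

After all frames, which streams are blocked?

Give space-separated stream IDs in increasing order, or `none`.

Op 1: conn=33 S1=40 S2=33 S3=33 S4=33 blocked=[]
Op 2: conn=14 S1=40 S2=33 S3=33 S4=14 blocked=[]
Op 3: conn=14 S1=46 S2=33 S3=33 S4=14 blocked=[]
Op 4: conn=42 S1=46 S2=33 S3=33 S4=14 blocked=[]
Op 5: conn=42 S1=57 S2=33 S3=33 S4=14 blocked=[]
Op 6: conn=42 S1=57 S2=33 S3=33 S4=30 blocked=[]
Op 7: conn=24 S1=57 S2=33 S3=33 S4=12 blocked=[]
Op 8: conn=24 S1=57 S2=33 S3=41 S4=12 blocked=[]
Op 9: conn=10 S1=57 S2=33 S3=41 S4=-2 blocked=[4]
Op 10: conn=27 S1=57 S2=33 S3=41 S4=-2 blocked=[4]
Op 11: conn=8 S1=57 S2=14 S3=41 S4=-2 blocked=[4]

Answer: S4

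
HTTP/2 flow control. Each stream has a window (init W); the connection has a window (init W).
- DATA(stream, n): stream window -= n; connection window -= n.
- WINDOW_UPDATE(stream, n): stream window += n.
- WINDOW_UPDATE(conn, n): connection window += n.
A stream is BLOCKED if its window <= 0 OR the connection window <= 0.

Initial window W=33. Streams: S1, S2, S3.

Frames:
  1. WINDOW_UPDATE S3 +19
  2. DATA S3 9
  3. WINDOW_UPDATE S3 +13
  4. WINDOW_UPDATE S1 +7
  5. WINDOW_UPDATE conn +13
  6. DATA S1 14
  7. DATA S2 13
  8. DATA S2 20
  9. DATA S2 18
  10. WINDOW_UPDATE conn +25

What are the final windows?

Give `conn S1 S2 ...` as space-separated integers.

Answer: -3 26 -18 56

Derivation:
Op 1: conn=33 S1=33 S2=33 S3=52 blocked=[]
Op 2: conn=24 S1=33 S2=33 S3=43 blocked=[]
Op 3: conn=24 S1=33 S2=33 S3=56 blocked=[]
Op 4: conn=24 S1=40 S2=33 S3=56 blocked=[]
Op 5: conn=37 S1=40 S2=33 S3=56 blocked=[]
Op 6: conn=23 S1=26 S2=33 S3=56 blocked=[]
Op 7: conn=10 S1=26 S2=20 S3=56 blocked=[]
Op 8: conn=-10 S1=26 S2=0 S3=56 blocked=[1, 2, 3]
Op 9: conn=-28 S1=26 S2=-18 S3=56 blocked=[1, 2, 3]
Op 10: conn=-3 S1=26 S2=-18 S3=56 blocked=[1, 2, 3]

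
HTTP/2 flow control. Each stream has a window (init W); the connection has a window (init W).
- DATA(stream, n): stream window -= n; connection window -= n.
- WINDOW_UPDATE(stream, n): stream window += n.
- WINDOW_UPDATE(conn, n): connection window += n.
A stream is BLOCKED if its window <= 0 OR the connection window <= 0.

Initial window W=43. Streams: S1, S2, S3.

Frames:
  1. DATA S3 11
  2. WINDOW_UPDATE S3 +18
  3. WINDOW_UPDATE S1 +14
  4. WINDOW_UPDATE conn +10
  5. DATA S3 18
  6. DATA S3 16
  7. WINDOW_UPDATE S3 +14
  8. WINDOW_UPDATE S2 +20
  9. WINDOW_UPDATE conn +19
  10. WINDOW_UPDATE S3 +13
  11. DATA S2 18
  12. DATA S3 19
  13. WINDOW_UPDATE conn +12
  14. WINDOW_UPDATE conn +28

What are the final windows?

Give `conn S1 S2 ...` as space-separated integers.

Op 1: conn=32 S1=43 S2=43 S3=32 blocked=[]
Op 2: conn=32 S1=43 S2=43 S3=50 blocked=[]
Op 3: conn=32 S1=57 S2=43 S3=50 blocked=[]
Op 4: conn=42 S1=57 S2=43 S3=50 blocked=[]
Op 5: conn=24 S1=57 S2=43 S3=32 blocked=[]
Op 6: conn=8 S1=57 S2=43 S3=16 blocked=[]
Op 7: conn=8 S1=57 S2=43 S3=30 blocked=[]
Op 8: conn=8 S1=57 S2=63 S3=30 blocked=[]
Op 9: conn=27 S1=57 S2=63 S3=30 blocked=[]
Op 10: conn=27 S1=57 S2=63 S3=43 blocked=[]
Op 11: conn=9 S1=57 S2=45 S3=43 blocked=[]
Op 12: conn=-10 S1=57 S2=45 S3=24 blocked=[1, 2, 3]
Op 13: conn=2 S1=57 S2=45 S3=24 blocked=[]
Op 14: conn=30 S1=57 S2=45 S3=24 blocked=[]

Answer: 30 57 45 24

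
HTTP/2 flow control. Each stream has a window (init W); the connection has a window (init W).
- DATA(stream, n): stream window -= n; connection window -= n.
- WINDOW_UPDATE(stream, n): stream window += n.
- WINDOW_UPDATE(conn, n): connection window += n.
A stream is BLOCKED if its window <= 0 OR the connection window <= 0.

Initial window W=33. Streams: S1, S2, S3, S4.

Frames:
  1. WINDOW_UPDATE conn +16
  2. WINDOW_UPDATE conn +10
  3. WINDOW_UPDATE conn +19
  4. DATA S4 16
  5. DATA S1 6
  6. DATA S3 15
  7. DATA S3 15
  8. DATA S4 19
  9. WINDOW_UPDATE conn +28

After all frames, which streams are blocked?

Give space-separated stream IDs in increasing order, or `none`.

Op 1: conn=49 S1=33 S2=33 S3=33 S4=33 blocked=[]
Op 2: conn=59 S1=33 S2=33 S3=33 S4=33 blocked=[]
Op 3: conn=78 S1=33 S2=33 S3=33 S4=33 blocked=[]
Op 4: conn=62 S1=33 S2=33 S3=33 S4=17 blocked=[]
Op 5: conn=56 S1=27 S2=33 S3=33 S4=17 blocked=[]
Op 6: conn=41 S1=27 S2=33 S3=18 S4=17 blocked=[]
Op 7: conn=26 S1=27 S2=33 S3=3 S4=17 blocked=[]
Op 8: conn=7 S1=27 S2=33 S3=3 S4=-2 blocked=[4]
Op 9: conn=35 S1=27 S2=33 S3=3 S4=-2 blocked=[4]

Answer: S4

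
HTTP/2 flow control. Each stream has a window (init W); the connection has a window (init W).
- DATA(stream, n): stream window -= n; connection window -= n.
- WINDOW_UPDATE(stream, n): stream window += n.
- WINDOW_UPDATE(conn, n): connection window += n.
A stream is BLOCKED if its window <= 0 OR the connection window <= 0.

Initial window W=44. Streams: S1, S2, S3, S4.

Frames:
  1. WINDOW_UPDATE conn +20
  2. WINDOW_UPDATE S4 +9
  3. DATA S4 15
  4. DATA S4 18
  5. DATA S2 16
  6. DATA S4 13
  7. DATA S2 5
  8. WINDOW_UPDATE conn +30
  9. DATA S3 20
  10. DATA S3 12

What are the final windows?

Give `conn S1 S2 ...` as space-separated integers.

Answer: -5 44 23 12 7

Derivation:
Op 1: conn=64 S1=44 S2=44 S3=44 S4=44 blocked=[]
Op 2: conn=64 S1=44 S2=44 S3=44 S4=53 blocked=[]
Op 3: conn=49 S1=44 S2=44 S3=44 S4=38 blocked=[]
Op 4: conn=31 S1=44 S2=44 S3=44 S4=20 blocked=[]
Op 5: conn=15 S1=44 S2=28 S3=44 S4=20 blocked=[]
Op 6: conn=2 S1=44 S2=28 S3=44 S4=7 blocked=[]
Op 7: conn=-3 S1=44 S2=23 S3=44 S4=7 blocked=[1, 2, 3, 4]
Op 8: conn=27 S1=44 S2=23 S3=44 S4=7 blocked=[]
Op 9: conn=7 S1=44 S2=23 S3=24 S4=7 blocked=[]
Op 10: conn=-5 S1=44 S2=23 S3=12 S4=7 blocked=[1, 2, 3, 4]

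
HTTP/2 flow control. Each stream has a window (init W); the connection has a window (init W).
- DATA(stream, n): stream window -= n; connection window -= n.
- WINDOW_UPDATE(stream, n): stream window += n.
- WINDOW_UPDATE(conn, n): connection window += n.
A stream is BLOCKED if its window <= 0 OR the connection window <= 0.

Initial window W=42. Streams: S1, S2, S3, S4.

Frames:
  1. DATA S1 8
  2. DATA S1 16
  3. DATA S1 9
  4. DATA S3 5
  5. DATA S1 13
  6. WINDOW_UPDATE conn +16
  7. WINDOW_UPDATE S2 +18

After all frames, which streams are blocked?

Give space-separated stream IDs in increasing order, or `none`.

Op 1: conn=34 S1=34 S2=42 S3=42 S4=42 blocked=[]
Op 2: conn=18 S1=18 S2=42 S3=42 S4=42 blocked=[]
Op 3: conn=9 S1=9 S2=42 S3=42 S4=42 blocked=[]
Op 4: conn=4 S1=9 S2=42 S3=37 S4=42 blocked=[]
Op 5: conn=-9 S1=-4 S2=42 S3=37 S4=42 blocked=[1, 2, 3, 4]
Op 6: conn=7 S1=-4 S2=42 S3=37 S4=42 blocked=[1]
Op 7: conn=7 S1=-4 S2=60 S3=37 S4=42 blocked=[1]

Answer: S1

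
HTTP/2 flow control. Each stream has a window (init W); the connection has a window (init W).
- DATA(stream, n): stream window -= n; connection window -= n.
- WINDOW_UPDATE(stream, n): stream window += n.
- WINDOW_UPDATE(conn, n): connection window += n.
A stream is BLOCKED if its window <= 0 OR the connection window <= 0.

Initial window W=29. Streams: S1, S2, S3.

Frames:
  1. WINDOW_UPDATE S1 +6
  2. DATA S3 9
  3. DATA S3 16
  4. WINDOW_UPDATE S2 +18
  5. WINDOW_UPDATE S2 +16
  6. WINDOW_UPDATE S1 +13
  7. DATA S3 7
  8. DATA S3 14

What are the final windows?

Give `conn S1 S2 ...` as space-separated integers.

Answer: -17 48 63 -17

Derivation:
Op 1: conn=29 S1=35 S2=29 S3=29 blocked=[]
Op 2: conn=20 S1=35 S2=29 S3=20 blocked=[]
Op 3: conn=4 S1=35 S2=29 S3=4 blocked=[]
Op 4: conn=4 S1=35 S2=47 S3=4 blocked=[]
Op 5: conn=4 S1=35 S2=63 S3=4 blocked=[]
Op 6: conn=4 S1=48 S2=63 S3=4 blocked=[]
Op 7: conn=-3 S1=48 S2=63 S3=-3 blocked=[1, 2, 3]
Op 8: conn=-17 S1=48 S2=63 S3=-17 blocked=[1, 2, 3]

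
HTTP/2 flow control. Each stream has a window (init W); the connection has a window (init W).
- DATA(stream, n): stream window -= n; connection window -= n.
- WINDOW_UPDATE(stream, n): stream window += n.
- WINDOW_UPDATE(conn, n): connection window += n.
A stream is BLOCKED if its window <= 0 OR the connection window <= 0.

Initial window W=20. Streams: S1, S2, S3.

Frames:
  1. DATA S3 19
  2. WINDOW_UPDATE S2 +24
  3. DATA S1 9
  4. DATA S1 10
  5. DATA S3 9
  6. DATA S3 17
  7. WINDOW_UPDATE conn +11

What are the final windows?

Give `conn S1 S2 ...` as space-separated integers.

Op 1: conn=1 S1=20 S2=20 S3=1 blocked=[]
Op 2: conn=1 S1=20 S2=44 S3=1 blocked=[]
Op 3: conn=-8 S1=11 S2=44 S3=1 blocked=[1, 2, 3]
Op 4: conn=-18 S1=1 S2=44 S3=1 blocked=[1, 2, 3]
Op 5: conn=-27 S1=1 S2=44 S3=-8 blocked=[1, 2, 3]
Op 6: conn=-44 S1=1 S2=44 S3=-25 blocked=[1, 2, 3]
Op 7: conn=-33 S1=1 S2=44 S3=-25 blocked=[1, 2, 3]

Answer: -33 1 44 -25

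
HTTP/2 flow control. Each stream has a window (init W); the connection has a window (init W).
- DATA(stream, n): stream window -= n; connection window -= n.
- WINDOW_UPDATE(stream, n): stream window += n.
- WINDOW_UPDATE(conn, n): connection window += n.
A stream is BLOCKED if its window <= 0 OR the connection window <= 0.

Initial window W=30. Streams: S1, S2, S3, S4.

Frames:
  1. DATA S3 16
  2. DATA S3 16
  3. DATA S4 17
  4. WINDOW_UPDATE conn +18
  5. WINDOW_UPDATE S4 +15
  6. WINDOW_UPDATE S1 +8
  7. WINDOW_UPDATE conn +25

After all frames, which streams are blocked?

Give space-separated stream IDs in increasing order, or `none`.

Op 1: conn=14 S1=30 S2=30 S3=14 S4=30 blocked=[]
Op 2: conn=-2 S1=30 S2=30 S3=-2 S4=30 blocked=[1, 2, 3, 4]
Op 3: conn=-19 S1=30 S2=30 S3=-2 S4=13 blocked=[1, 2, 3, 4]
Op 4: conn=-1 S1=30 S2=30 S3=-2 S4=13 blocked=[1, 2, 3, 4]
Op 5: conn=-1 S1=30 S2=30 S3=-2 S4=28 blocked=[1, 2, 3, 4]
Op 6: conn=-1 S1=38 S2=30 S3=-2 S4=28 blocked=[1, 2, 3, 4]
Op 7: conn=24 S1=38 S2=30 S3=-2 S4=28 blocked=[3]

Answer: S3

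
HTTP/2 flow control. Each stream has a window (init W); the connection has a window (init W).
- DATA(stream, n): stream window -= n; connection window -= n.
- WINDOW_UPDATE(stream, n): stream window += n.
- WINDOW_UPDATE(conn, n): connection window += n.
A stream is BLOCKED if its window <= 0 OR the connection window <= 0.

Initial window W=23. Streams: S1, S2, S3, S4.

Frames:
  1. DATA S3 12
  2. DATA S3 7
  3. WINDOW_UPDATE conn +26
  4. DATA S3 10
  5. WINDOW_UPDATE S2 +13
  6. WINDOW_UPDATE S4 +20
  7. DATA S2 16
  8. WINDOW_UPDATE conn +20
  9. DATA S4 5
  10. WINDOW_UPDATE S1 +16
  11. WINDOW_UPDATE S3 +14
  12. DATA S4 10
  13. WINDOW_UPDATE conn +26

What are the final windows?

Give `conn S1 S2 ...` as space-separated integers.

Answer: 35 39 20 8 28

Derivation:
Op 1: conn=11 S1=23 S2=23 S3=11 S4=23 blocked=[]
Op 2: conn=4 S1=23 S2=23 S3=4 S4=23 blocked=[]
Op 3: conn=30 S1=23 S2=23 S3=4 S4=23 blocked=[]
Op 4: conn=20 S1=23 S2=23 S3=-6 S4=23 blocked=[3]
Op 5: conn=20 S1=23 S2=36 S3=-6 S4=23 blocked=[3]
Op 6: conn=20 S1=23 S2=36 S3=-6 S4=43 blocked=[3]
Op 7: conn=4 S1=23 S2=20 S3=-6 S4=43 blocked=[3]
Op 8: conn=24 S1=23 S2=20 S3=-6 S4=43 blocked=[3]
Op 9: conn=19 S1=23 S2=20 S3=-6 S4=38 blocked=[3]
Op 10: conn=19 S1=39 S2=20 S3=-6 S4=38 blocked=[3]
Op 11: conn=19 S1=39 S2=20 S3=8 S4=38 blocked=[]
Op 12: conn=9 S1=39 S2=20 S3=8 S4=28 blocked=[]
Op 13: conn=35 S1=39 S2=20 S3=8 S4=28 blocked=[]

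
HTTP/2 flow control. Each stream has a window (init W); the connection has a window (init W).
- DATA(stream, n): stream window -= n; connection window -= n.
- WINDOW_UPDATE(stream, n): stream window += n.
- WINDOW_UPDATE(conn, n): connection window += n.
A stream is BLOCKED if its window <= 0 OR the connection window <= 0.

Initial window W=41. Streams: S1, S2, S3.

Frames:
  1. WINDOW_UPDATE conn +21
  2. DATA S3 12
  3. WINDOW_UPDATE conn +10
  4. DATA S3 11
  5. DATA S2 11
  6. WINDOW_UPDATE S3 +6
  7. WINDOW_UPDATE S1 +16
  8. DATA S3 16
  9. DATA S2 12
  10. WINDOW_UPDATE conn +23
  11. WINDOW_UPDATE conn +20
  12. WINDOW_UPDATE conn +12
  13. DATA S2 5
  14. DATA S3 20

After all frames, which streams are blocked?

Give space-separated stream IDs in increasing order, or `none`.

Answer: S3

Derivation:
Op 1: conn=62 S1=41 S2=41 S3=41 blocked=[]
Op 2: conn=50 S1=41 S2=41 S3=29 blocked=[]
Op 3: conn=60 S1=41 S2=41 S3=29 blocked=[]
Op 4: conn=49 S1=41 S2=41 S3=18 blocked=[]
Op 5: conn=38 S1=41 S2=30 S3=18 blocked=[]
Op 6: conn=38 S1=41 S2=30 S3=24 blocked=[]
Op 7: conn=38 S1=57 S2=30 S3=24 blocked=[]
Op 8: conn=22 S1=57 S2=30 S3=8 blocked=[]
Op 9: conn=10 S1=57 S2=18 S3=8 blocked=[]
Op 10: conn=33 S1=57 S2=18 S3=8 blocked=[]
Op 11: conn=53 S1=57 S2=18 S3=8 blocked=[]
Op 12: conn=65 S1=57 S2=18 S3=8 blocked=[]
Op 13: conn=60 S1=57 S2=13 S3=8 blocked=[]
Op 14: conn=40 S1=57 S2=13 S3=-12 blocked=[3]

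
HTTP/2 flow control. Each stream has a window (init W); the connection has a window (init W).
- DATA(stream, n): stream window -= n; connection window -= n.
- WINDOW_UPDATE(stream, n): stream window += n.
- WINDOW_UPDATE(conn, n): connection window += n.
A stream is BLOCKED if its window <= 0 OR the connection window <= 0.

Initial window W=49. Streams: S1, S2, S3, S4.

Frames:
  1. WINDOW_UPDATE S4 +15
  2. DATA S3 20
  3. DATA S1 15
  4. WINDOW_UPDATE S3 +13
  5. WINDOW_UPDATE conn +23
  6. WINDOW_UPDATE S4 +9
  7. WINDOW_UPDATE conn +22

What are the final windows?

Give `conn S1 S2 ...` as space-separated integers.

Answer: 59 34 49 42 73

Derivation:
Op 1: conn=49 S1=49 S2=49 S3=49 S4=64 blocked=[]
Op 2: conn=29 S1=49 S2=49 S3=29 S4=64 blocked=[]
Op 3: conn=14 S1=34 S2=49 S3=29 S4=64 blocked=[]
Op 4: conn=14 S1=34 S2=49 S3=42 S4=64 blocked=[]
Op 5: conn=37 S1=34 S2=49 S3=42 S4=64 blocked=[]
Op 6: conn=37 S1=34 S2=49 S3=42 S4=73 blocked=[]
Op 7: conn=59 S1=34 S2=49 S3=42 S4=73 blocked=[]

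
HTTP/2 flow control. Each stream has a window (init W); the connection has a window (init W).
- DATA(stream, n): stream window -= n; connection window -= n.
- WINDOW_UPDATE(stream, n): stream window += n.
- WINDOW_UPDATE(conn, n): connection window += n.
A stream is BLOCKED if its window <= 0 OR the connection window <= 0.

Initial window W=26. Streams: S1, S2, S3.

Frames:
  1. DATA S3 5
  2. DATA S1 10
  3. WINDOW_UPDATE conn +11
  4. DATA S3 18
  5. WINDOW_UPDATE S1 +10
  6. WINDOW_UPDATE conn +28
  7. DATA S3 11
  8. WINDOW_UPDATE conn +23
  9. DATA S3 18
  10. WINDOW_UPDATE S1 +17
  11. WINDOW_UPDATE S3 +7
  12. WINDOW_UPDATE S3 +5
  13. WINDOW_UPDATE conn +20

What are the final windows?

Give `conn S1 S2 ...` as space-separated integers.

Op 1: conn=21 S1=26 S2=26 S3=21 blocked=[]
Op 2: conn=11 S1=16 S2=26 S3=21 blocked=[]
Op 3: conn=22 S1=16 S2=26 S3=21 blocked=[]
Op 4: conn=4 S1=16 S2=26 S3=3 blocked=[]
Op 5: conn=4 S1=26 S2=26 S3=3 blocked=[]
Op 6: conn=32 S1=26 S2=26 S3=3 blocked=[]
Op 7: conn=21 S1=26 S2=26 S3=-8 blocked=[3]
Op 8: conn=44 S1=26 S2=26 S3=-8 blocked=[3]
Op 9: conn=26 S1=26 S2=26 S3=-26 blocked=[3]
Op 10: conn=26 S1=43 S2=26 S3=-26 blocked=[3]
Op 11: conn=26 S1=43 S2=26 S3=-19 blocked=[3]
Op 12: conn=26 S1=43 S2=26 S3=-14 blocked=[3]
Op 13: conn=46 S1=43 S2=26 S3=-14 blocked=[3]

Answer: 46 43 26 -14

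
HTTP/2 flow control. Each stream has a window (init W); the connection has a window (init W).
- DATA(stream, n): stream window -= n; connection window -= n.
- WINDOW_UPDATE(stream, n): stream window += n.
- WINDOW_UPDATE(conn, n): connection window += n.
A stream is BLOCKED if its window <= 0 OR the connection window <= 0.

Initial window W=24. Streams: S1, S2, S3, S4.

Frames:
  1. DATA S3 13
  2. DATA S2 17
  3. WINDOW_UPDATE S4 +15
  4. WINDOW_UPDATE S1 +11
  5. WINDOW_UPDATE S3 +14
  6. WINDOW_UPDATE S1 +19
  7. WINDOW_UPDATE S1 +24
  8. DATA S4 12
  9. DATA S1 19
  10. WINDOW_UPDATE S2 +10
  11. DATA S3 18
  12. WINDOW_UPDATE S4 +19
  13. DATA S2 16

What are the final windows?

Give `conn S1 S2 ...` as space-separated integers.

Op 1: conn=11 S1=24 S2=24 S3=11 S4=24 blocked=[]
Op 2: conn=-6 S1=24 S2=7 S3=11 S4=24 blocked=[1, 2, 3, 4]
Op 3: conn=-6 S1=24 S2=7 S3=11 S4=39 blocked=[1, 2, 3, 4]
Op 4: conn=-6 S1=35 S2=7 S3=11 S4=39 blocked=[1, 2, 3, 4]
Op 5: conn=-6 S1=35 S2=7 S3=25 S4=39 blocked=[1, 2, 3, 4]
Op 6: conn=-6 S1=54 S2=7 S3=25 S4=39 blocked=[1, 2, 3, 4]
Op 7: conn=-6 S1=78 S2=7 S3=25 S4=39 blocked=[1, 2, 3, 4]
Op 8: conn=-18 S1=78 S2=7 S3=25 S4=27 blocked=[1, 2, 3, 4]
Op 9: conn=-37 S1=59 S2=7 S3=25 S4=27 blocked=[1, 2, 3, 4]
Op 10: conn=-37 S1=59 S2=17 S3=25 S4=27 blocked=[1, 2, 3, 4]
Op 11: conn=-55 S1=59 S2=17 S3=7 S4=27 blocked=[1, 2, 3, 4]
Op 12: conn=-55 S1=59 S2=17 S3=7 S4=46 blocked=[1, 2, 3, 4]
Op 13: conn=-71 S1=59 S2=1 S3=7 S4=46 blocked=[1, 2, 3, 4]

Answer: -71 59 1 7 46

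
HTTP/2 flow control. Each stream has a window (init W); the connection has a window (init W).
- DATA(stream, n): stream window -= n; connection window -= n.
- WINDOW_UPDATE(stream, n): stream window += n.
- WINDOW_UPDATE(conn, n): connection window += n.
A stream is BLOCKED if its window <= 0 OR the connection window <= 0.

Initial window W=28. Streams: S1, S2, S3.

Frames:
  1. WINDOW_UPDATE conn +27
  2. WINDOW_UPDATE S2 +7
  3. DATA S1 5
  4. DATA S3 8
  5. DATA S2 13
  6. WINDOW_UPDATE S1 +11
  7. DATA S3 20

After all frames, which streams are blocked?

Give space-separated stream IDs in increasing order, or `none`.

Answer: S3

Derivation:
Op 1: conn=55 S1=28 S2=28 S3=28 blocked=[]
Op 2: conn=55 S1=28 S2=35 S3=28 blocked=[]
Op 3: conn=50 S1=23 S2=35 S3=28 blocked=[]
Op 4: conn=42 S1=23 S2=35 S3=20 blocked=[]
Op 5: conn=29 S1=23 S2=22 S3=20 blocked=[]
Op 6: conn=29 S1=34 S2=22 S3=20 blocked=[]
Op 7: conn=9 S1=34 S2=22 S3=0 blocked=[3]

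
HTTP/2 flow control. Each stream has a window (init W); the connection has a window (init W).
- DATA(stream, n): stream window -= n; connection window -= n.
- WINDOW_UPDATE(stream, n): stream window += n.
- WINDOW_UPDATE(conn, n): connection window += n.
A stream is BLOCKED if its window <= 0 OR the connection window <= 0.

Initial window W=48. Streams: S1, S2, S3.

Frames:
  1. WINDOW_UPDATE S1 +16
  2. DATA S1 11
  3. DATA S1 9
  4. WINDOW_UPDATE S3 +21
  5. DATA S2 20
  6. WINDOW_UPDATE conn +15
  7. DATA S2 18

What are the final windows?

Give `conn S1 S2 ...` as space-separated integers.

Op 1: conn=48 S1=64 S2=48 S3=48 blocked=[]
Op 2: conn=37 S1=53 S2=48 S3=48 blocked=[]
Op 3: conn=28 S1=44 S2=48 S3=48 blocked=[]
Op 4: conn=28 S1=44 S2=48 S3=69 blocked=[]
Op 5: conn=8 S1=44 S2=28 S3=69 blocked=[]
Op 6: conn=23 S1=44 S2=28 S3=69 blocked=[]
Op 7: conn=5 S1=44 S2=10 S3=69 blocked=[]

Answer: 5 44 10 69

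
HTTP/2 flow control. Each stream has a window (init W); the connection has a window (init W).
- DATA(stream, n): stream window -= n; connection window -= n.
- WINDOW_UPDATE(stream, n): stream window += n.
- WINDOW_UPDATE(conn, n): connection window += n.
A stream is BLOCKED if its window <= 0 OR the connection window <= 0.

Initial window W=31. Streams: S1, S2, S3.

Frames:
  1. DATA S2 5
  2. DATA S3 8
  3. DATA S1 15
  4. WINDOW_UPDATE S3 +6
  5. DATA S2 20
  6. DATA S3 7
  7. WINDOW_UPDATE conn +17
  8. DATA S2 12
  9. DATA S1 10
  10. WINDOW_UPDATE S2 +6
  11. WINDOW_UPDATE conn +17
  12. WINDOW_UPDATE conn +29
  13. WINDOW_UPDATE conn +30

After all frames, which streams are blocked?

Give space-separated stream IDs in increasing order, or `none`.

Op 1: conn=26 S1=31 S2=26 S3=31 blocked=[]
Op 2: conn=18 S1=31 S2=26 S3=23 blocked=[]
Op 3: conn=3 S1=16 S2=26 S3=23 blocked=[]
Op 4: conn=3 S1=16 S2=26 S3=29 blocked=[]
Op 5: conn=-17 S1=16 S2=6 S3=29 blocked=[1, 2, 3]
Op 6: conn=-24 S1=16 S2=6 S3=22 blocked=[1, 2, 3]
Op 7: conn=-7 S1=16 S2=6 S3=22 blocked=[1, 2, 3]
Op 8: conn=-19 S1=16 S2=-6 S3=22 blocked=[1, 2, 3]
Op 9: conn=-29 S1=6 S2=-6 S3=22 blocked=[1, 2, 3]
Op 10: conn=-29 S1=6 S2=0 S3=22 blocked=[1, 2, 3]
Op 11: conn=-12 S1=6 S2=0 S3=22 blocked=[1, 2, 3]
Op 12: conn=17 S1=6 S2=0 S3=22 blocked=[2]
Op 13: conn=47 S1=6 S2=0 S3=22 blocked=[2]

Answer: S2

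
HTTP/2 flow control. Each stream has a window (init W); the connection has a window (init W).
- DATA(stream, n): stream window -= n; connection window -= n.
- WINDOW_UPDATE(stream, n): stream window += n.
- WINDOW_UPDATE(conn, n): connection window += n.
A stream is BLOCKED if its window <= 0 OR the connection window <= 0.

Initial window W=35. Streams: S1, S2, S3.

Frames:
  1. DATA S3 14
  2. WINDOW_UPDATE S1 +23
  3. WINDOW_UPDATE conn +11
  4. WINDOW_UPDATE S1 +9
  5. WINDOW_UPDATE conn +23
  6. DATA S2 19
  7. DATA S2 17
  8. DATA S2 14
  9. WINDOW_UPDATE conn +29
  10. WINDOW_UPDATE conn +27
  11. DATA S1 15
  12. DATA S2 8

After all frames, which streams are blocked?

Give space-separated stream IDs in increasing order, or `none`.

Answer: S2

Derivation:
Op 1: conn=21 S1=35 S2=35 S3=21 blocked=[]
Op 2: conn=21 S1=58 S2=35 S3=21 blocked=[]
Op 3: conn=32 S1=58 S2=35 S3=21 blocked=[]
Op 4: conn=32 S1=67 S2=35 S3=21 blocked=[]
Op 5: conn=55 S1=67 S2=35 S3=21 blocked=[]
Op 6: conn=36 S1=67 S2=16 S3=21 blocked=[]
Op 7: conn=19 S1=67 S2=-1 S3=21 blocked=[2]
Op 8: conn=5 S1=67 S2=-15 S3=21 blocked=[2]
Op 9: conn=34 S1=67 S2=-15 S3=21 blocked=[2]
Op 10: conn=61 S1=67 S2=-15 S3=21 blocked=[2]
Op 11: conn=46 S1=52 S2=-15 S3=21 blocked=[2]
Op 12: conn=38 S1=52 S2=-23 S3=21 blocked=[2]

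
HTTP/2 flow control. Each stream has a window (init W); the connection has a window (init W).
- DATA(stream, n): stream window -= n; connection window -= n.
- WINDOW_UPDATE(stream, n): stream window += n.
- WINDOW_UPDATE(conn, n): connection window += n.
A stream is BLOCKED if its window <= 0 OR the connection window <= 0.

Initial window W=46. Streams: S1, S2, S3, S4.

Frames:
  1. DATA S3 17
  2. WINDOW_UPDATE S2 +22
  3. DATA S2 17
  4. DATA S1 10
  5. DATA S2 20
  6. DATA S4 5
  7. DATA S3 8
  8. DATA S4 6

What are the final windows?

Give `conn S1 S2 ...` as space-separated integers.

Op 1: conn=29 S1=46 S2=46 S3=29 S4=46 blocked=[]
Op 2: conn=29 S1=46 S2=68 S3=29 S4=46 blocked=[]
Op 3: conn=12 S1=46 S2=51 S3=29 S4=46 blocked=[]
Op 4: conn=2 S1=36 S2=51 S3=29 S4=46 blocked=[]
Op 5: conn=-18 S1=36 S2=31 S3=29 S4=46 blocked=[1, 2, 3, 4]
Op 6: conn=-23 S1=36 S2=31 S3=29 S4=41 blocked=[1, 2, 3, 4]
Op 7: conn=-31 S1=36 S2=31 S3=21 S4=41 blocked=[1, 2, 3, 4]
Op 8: conn=-37 S1=36 S2=31 S3=21 S4=35 blocked=[1, 2, 3, 4]

Answer: -37 36 31 21 35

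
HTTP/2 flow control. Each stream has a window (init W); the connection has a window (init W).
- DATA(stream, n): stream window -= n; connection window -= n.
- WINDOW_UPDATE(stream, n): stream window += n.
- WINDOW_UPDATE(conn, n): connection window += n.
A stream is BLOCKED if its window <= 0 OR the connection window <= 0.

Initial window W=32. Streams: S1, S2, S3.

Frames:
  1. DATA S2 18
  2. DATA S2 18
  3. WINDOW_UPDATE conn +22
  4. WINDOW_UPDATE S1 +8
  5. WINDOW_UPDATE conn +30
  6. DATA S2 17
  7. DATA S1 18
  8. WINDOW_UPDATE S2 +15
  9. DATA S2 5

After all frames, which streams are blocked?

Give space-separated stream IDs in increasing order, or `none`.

Op 1: conn=14 S1=32 S2=14 S3=32 blocked=[]
Op 2: conn=-4 S1=32 S2=-4 S3=32 blocked=[1, 2, 3]
Op 3: conn=18 S1=32 S2=-4 S3=32 blocked=[2]
Op 4: conn=18 S1=40 S2=-4 S3=32 blocked=[2]
Op 5: conn=48 S1=40 S2=-4 S3=32 blocked=[2]
Op 6: conn=31 S1=40 S2=-21 S3=32 blocked=[2]
Op 7: conn=13 S1=22 S2=-21 S3=32 blocked=[2]
Op 8: conn=13 S1=22 S2=-6 S3=32 blocked=[2]
Op 9: conn=8 S1=22 S2=-11 S3=32 blocked=[2]

Answer: S2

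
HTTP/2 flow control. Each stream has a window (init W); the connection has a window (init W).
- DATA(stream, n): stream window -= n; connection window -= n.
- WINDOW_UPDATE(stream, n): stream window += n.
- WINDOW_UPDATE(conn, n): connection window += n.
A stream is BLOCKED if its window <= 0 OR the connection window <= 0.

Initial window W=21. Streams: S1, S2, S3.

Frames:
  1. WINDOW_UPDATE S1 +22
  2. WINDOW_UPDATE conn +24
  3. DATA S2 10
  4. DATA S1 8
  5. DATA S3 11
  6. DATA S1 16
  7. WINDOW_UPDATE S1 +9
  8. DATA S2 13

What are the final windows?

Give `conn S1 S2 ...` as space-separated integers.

Op 1: conn=21 S1=43 S2=21 S3=21 blocked=[]
Op 2: conn=45 S1=43 S2=21 S3=21 blocked=[]
Op 3: conn=35 S1=43 S2=11 S3=21 blocked=[]
Op 4: conn=27 S1=35 S2=11 S3=21 blocked=[]
Op 5: conn=16 S1=35 S2=11 S3=10 blocked=[]
Op 6: conn=0 S1=19 S2=11 S3=10 blocked=[1, 2, 3]
Op 7: conn=0 S1=28 S2=11 S3=10 blocked=[1, 2, 3]
Op 8: conn=-13 S1=28 S2=-2 S3=10 blocked=[1, 2, 3]

Answer: -13 28 -2 10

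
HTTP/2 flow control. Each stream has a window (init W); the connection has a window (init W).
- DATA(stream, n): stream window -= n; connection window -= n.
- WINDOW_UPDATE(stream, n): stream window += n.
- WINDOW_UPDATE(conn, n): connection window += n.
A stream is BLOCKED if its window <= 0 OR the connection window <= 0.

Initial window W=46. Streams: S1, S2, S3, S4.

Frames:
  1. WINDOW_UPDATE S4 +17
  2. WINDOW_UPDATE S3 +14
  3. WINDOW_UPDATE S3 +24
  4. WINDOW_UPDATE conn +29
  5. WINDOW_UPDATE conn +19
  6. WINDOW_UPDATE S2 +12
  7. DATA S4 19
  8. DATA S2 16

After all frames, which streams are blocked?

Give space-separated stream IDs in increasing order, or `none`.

Op 1: conn=46 S1=46 S2=46 S3=46 S4=63 blocked=[]
Op 2: conn=46 S1=46 S2=46 S3=60 S4=63 blocked=[]
Op 3: conn=46 S1=46 S2=46 S3=84 S4=63 blocked=[]
Op 4: conn=75 S1=46 S2=46 S3=84 S4=63 blocked=[]
Op 5: conn=94 S1=46 S2=46 S3=84 S4=63 blocked=[]
Op 6: conn=94 S1=46 S2=58 S3=84 S4=63 blocked=[]
Op 7: conn=75 S1=46 S2=58 S3=84 S4=44 blocked=[]
Op 8: conn=59 S1=46 S2=42 S3=84 S4=44 blocked=[]

Answer: none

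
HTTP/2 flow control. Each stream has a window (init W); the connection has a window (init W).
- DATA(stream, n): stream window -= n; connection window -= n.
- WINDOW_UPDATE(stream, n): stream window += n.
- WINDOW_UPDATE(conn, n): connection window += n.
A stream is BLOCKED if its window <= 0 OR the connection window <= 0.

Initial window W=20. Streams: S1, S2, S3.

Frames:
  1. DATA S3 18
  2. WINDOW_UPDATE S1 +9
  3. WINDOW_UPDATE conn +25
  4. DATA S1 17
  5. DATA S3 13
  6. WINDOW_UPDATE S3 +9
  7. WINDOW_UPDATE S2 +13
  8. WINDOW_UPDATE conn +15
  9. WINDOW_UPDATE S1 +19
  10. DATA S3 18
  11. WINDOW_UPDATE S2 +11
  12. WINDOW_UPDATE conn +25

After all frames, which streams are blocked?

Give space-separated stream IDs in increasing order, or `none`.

Answer: S3

Derivation:
Op 1: conn=2 S1=20 S2=20 S3=2 blocked=[]
Op 2: conn=2 S1=29 S2=20 S3=2 blocked=[]
Op 3: conn=27 S1=29 S2=20 S3=2 blocked=[]
Op 4: conn=10 S1=12 S2=20 S3=2 blocked=[]
Op 5: conn=-3 S1=12 S2=20 S3=-11 blocked=[1, 2, 3]
Op 6: conn=-3 S1=12 S2=20 S3=-2 blocked=[1, 2, 3]
Op 7: conn=-3 S1=12 S2=33 S3=-2 blocked=[1, 2, 3]
Op 8: conn=12 S1=12 S2=33 S3=-2 blocked=[3]
Op 9: conn=12 S1=31 S2=33 S3=-2 blocked=[3]
Op 10: conn=-6 S1=31 S2=33 S3=-20 blocked=[1, 2, 3]
Op 11: conn=-6 S1=31 S2=44 S3=-20 blocked=[1, 2, 3]
Op 12: conn=19 S1=31 S2=44 S3=-20 blocked=[3]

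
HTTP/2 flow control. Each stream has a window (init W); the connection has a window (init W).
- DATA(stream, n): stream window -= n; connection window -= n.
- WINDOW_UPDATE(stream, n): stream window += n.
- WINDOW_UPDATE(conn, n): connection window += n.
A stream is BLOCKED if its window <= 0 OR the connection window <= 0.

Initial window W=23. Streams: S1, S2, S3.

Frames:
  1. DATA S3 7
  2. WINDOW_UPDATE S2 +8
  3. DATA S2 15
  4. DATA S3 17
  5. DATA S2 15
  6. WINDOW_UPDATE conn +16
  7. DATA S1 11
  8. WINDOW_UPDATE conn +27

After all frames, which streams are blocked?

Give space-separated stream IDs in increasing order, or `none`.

Op 1: conn=16 S1=23 S2=23 S3=16 blocked=[]
Op 2: conn=16 S1=23 S2=31 S3=16 blocked=[]
Op 3: conn=1 S1=23 S2=16 S3=16 blocked=[]
Op 4: conn=-16 S1=23 S2=16 S3=-1 blocked=[1, 2, 3]
Op 5: conn=-31 S1=23 S2=1 S3=-1 blocked=[1, 2, 3]
Op 6: conn=-15 S1=23 S2=1 S3=-1 blocked=[1, 2, 3]
Op 7: conn=-26 S1=12 S2=1 S3=-1 blocked=[1, 2, 3]
Op 8: conn=1 S1=12 S2=1 S3=-1 blocked=[3]

Answer: S3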